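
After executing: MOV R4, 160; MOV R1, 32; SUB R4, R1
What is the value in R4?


Register state trace:
  MOV R4, 160  → R4 = 160
  MOV R1, 32  → R1 = 32
  SUB R4, R1  → R4 = 160 - 32 = 128
Final: R4 = 128

128


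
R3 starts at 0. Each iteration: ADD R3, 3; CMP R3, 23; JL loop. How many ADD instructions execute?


Loop trace (R3 starts at 0, target 23, step 3):
  ADD #1: R3 = 0 + 3 = 3  → 3 < 23, loop
  ADD #2: R3 = 3 + 3 = 6  → 6 < 23, loop
  ADD #3: R3 = 6 + 3 = 9  → 9 < 23, loop
  ADD #4: R3 = 9 + 3 = 12  → 12 < 23, loop
  ADD #5: R3 = 12 + 3 = 15  → 15 < 23, loop
  ADD #6: R3 = 15 + 3 = 18  → 18 < 23, loop
  ADD #7: R3 = 18 + 3 = 21  → 21 < 23, loop
  ADD #8: R3 = 21 + 3 = 24  → 24 >= 23, exit
Total ADD instructions: 8

8


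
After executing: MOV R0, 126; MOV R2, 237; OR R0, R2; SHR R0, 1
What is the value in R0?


Register state trace:
  MOV R0, 126  → R0 = 126 (0b01111110)
  MOV R2, 237  → R2 = 237 (0b11101101)
  OR R0, R2  → R0 = 126 OR 237 = 255 (0b11111111)
  SHR R0, 1  → R0 = 255 >> 1 = 127
Final: R0 = 127

127


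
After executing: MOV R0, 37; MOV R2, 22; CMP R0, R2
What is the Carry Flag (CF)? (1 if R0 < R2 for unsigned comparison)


Register state trace:
  MOV R0, 37  → R0 = 37
  MOV R2, 22  → R2 = 22
  CMP R0, R2  → unsigned 37 - 22: no borrow
  37 >= 22, so CF = 0
CF = 0

0


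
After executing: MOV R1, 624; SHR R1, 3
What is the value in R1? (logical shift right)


Register state trace:
  MOV R1, 624  → R1 = 624
  SHR R1, 3  → R1 = 624 >> 3 = 624 // 2^3 = 78
Final: R1 = 78

78


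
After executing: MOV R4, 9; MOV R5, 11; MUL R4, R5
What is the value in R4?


Register state trace:
  MOV R4, 9  → R4 = 9
  MOV R5, 11  → R5 = 11
  MUL R4, R5  → R4 = 9 * 11 = 99
Final: R4 = 99

99


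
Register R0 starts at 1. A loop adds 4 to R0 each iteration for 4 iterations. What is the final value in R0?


Starting value: R0 = 1
  Iter 1: R0 = 1 + 4 = 5
  Iter 2: R0 = 5 + 4 = 9
  Iter 3: R0 = 9 + 4 = 13
  Iter 4: R0 = 13 + 4 = 17
Final: R0 = 17

17


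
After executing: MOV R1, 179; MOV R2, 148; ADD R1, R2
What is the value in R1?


Register state trace:
  MOV R1, 179  → R1 = 179
  MOV R2, 148  → R2 = 148
  ADD R1, R2  → R1 = 179 + 148 = 327
Final: R1 = 327

327


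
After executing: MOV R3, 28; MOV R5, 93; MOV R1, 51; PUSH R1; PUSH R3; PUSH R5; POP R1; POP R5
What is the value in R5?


Stack trace (top is rightmost):
  MOV R3, 28  → R3 = 28
  MOV R5, 93  → R5 = 93
  MOV R1, 51  → R1 = 51
  PUSH R1  → stack: [51]
  PUSH R3  → stack: [51, 28]
  PUSH R5  → stack: [51, 28, 93]
  POP R1  → R1 = 93, stack: [51, 28]
  POP R5  → R5 = 28, stack: [51]
Final: R5 = 28

28


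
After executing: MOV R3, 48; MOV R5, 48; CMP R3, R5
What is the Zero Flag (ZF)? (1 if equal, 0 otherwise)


Register state trace:
  MOV R3, 48  → R3 = 48
  MOV R5, 48  → R5 = 48
  CMP R3, R5  → computes 48 - 48 = 0
  Result is zero, so values are equal
ZF = 1

1


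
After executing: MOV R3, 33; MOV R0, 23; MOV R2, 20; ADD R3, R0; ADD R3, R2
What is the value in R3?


Register state trace:
  MOV R3, 33  → R3 = 33
  MOV R0, 23  → R0 = 23
  MOV R2, 20  → R2 = 20
  ADD R3, R0  → R3 = 33 + 23 = 56
  ADD R3, R2  → R3 = 56 + 20 = 76
Final: R3 = 76

76


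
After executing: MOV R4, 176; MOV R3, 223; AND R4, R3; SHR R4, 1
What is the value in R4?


Register state trace:
  MOV R4, 176  → R4 = 176 (0b10110000)
  MOV R3, 223  → R3 = 223 (0b11011111)
  AND R4, R3  → R4 = 176 AND 223 = 144 (0b10010000)
  SHR R4, 1  → R4 = 144 >> 1 = 72
Final: R4 = 72

72


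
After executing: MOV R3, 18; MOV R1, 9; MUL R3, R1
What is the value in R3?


Register state trace:
  MOV R3, 18  → R3 = 18
  MOV R1, 9  → R1 = 9
  MUL R3, R1  → R3 = 18 * 9 = 162
Final: R3 = 162

162


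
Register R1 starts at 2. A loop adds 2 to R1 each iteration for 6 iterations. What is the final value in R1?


Starting value: R1 = 2
  Iter 1: R1 = 2 + 2 = 4
  Iter 2: R1 = 4 + 2 = 6
  Iter 3: R1 = 6 + 2 = 8
  Iter 4: R1 = 8 + 2 = 10
  Iter 5: R1 = 10 + 2 = 12
  Iter 6: R1 = 12 + 2 = 14
Final: R1 = 14

14


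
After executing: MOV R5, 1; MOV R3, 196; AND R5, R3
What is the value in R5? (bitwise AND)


Register state trace:
  MOV R5, 1  → R5 = 1 (0b00000001)
  MOV R3, 196  → R3 = 196 (0b11000100)
  AND R5, R3  → R5 = 1 AND 196 = 0 (0b00000000)
Final: R5 = 0

0


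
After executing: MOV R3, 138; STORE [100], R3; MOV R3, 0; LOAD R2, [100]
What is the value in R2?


Register and memory trace:
  MOV R3, 138  → R3 = 138
  STORE [100], R3  → mem[100] = 138
  MOV R3, 0  → R3 = 0
  LOAD R2, [100]  → R2 = mem[100] = 138
Final: R2 = 138

138


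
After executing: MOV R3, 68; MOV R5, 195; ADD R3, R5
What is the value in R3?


Register state trace:
  MOV R3, 68  → R3 = 68
  MOV R5, 195  → R5 = 195
  ADD R3, R5  → R3 = 68 + 195 = 263
Final: R3 = 263

263


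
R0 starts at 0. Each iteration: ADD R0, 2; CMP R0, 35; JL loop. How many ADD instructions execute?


Loop trace (R0 starts at 0, target 35, step 2):
  ADD #1: R0 = 0 + 2 = 2  → 2 < 35, loop
  ADD #2: R0 = 2 + 2 = 4  → 4 < 35, loop
  ADD #3: R0 = 4 + 2 = 6  → 6 < 35, loop
  ADD #4: R0 = 6 + 2 = 8  → 8 < 35, loop
  ADD #5: R0 = 8 + 2 = 10  → 10 < 35, loop
  ADD #6: R0 = 10 + 2 = 12  → 12 < 35, loop
  ADD #7: R0 = 12 + 2 = 14  → 14 < 35, loop
  ADD #8: R0 = 14 + 2 = 16  → 16 < 35, loop
  ADD #9: R0 = 16 + 2 = 18  → 18 < 35, loop
  ADD #10: R0 = 18 + 2 = 20  → 20 < 35, loop
  ADD #11: R0 = 20 + 2 = 22  → 22 < 35, loop
  ADD #12: R0 = 22 + 2 = 24  → 24 < 35, loop
  ADD #13: R0 = 24 + 2 = 26  → 26 < 35, loop
  ADD #14: R0 = 26 + 2 = 28  → 28 < 35, loop
  ADD #15: R0 = 28 + 2 = 30  → 30 < 35, loop
  ADD #16: R0 = 30 + 2 = 32  → 32 < 35, loop
  ADD #17: R0 = 32 + 2 = 34  → 34 < 35, loop
  ADD #18: R0 = 34 + 2 = 36  → 36 >= 35, exit
Total ADD instructions: 18

18


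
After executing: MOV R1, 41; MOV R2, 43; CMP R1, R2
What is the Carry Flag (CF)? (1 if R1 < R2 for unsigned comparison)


Register state trace:
  MOV R1, 41  → R1 = 41
  MOV R2, 43  → R2 = 43
  CMP R1, R2  → unsigned 41 - 43: borrow occurs
  41 < 43, so CF = 1
CF = 1

1


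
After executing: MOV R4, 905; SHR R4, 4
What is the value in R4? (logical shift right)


Register state trace:
  MOV R4, 905  → R4 = 905
  SHR R4, 4  → R4 = 905 >> 4 = 905 // 2^4 = 56
Final: R4 = 56

56


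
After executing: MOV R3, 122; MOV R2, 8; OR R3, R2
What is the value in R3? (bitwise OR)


Register state trace:
  MOV R3, 122  → R3 = 122 (0b01111010)
  MOV R2, 8  → R2 = 8 (0b00001000)
  OR R3, R2   → R3 = 122 OR 8 = 122 (0b01111010)
Final: R3 = 122

122


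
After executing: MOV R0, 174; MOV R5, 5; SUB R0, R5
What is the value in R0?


Register state trace:
  MOV R0, 174  → R0 = 174
  MOV R5, 5  → R5 = 5
  SUB R0, R5  → R0 = 174 - 5 = 169
Final: R0 = 169

169


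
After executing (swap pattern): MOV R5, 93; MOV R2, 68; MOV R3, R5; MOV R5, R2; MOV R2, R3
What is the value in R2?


Register state trace (swap pattern):
  MOV R5, 93  → R5 = 93
  MOV R2, 68  → R2 = 68
  MOV R3, R5  → R3 = 93  (save R5)
  MOV R5, R2  → R5 = 68  (R5 gets R2's value)
  MOV R2, R3  → R2 = 93  (R2 gets saved value)
Final: R2 = 93

93


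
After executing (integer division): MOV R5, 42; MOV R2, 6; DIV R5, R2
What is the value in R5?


Register state trace:
  MOV R5, 42  → R5 = 42
  MOV R2, 6  → R2 = 6
  DIV R5, R2  → R5 = 42 // 6 = 7
Final: R5 = 7

7


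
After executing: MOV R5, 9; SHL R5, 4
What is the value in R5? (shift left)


Register state trace:
  MOV R5, 9  → R5 = 9
  SHL R5, 4  → R5 = 9 << 4 = 9 * 2^4 = 144
Final: R5 = 144

144


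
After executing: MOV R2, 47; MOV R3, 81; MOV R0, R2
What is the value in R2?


Register state trace:
  MOV R2, 47  → R2 = 47
  MOV R3, 81  → R3 = 81
  MOV R0, R2  → R0 = 47
Final: R2 = 47

47


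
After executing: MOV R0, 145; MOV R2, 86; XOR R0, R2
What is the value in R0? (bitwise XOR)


Register state trace:
  MOV R0, 145  → R0 = 145 (0b10010001)
  MOV R2, 86  → R2 = 86 (0b01010110)
  XOR R0, R2  → R0 = 145 XOR 86 = 199 (0b11000111)
Final: R0 = 199

199


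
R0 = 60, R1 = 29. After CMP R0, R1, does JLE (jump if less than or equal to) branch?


Trace:
  R0 = 60, R1 = 29
  CMP R0, R1  → compares 60 vs 29
  JLE checks: is 60 less than or equal to 29?
  60 > 29, so condition is false
Branch taken: No

No


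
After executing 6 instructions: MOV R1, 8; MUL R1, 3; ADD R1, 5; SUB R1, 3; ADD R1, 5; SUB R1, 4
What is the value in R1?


Register state trace:
  MOV R1, 8  → R1 = 8
  MUL R1, 3  → R1 = 8 * 3 = 24
  ADD R1, 5  → R1 = 24 + 5 = 29
  SUB R1, 3  → R1 = 29 - 3 = 26
  ADD R1, 5  → R1 = 26 + 5 = 31
  SUB R1, 4  → R1 = 31 - 4 = 27
Final: R1 = 27

27


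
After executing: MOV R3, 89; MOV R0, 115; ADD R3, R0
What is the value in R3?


Register state trace:
  MOV R3, 89  → R3 = 89
  MOV R0, 115  → R0 = 115
  ADD R3, R0  → R3 = 89 + 115 = 204
Final: R3 = 204

204


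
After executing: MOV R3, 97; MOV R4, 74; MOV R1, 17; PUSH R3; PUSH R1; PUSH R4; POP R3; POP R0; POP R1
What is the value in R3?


Stack trace (top is rightmost):
  MOV R3, 97  → R3 = 97
  MOV R4, 74  → R4 = 74
  MOV R1, 17  → R1 = 17
  PUSH R3  → stack: [97]
  PUSH R1  → stack: [97, 17]
  PUSH R4  → stack: [97, 17, 74]
  POP R3  → R3 = 74, stack: [97, 17]
  POP R0  → R0 = 17, stack: [97]
  POP R1  → R1 = 97, stack: []
Final: R3 = 74

74


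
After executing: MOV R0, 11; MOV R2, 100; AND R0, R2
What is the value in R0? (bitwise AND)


Register state trace:
  MOV R0, 11  → R0 = 11 (0b00001011)
  MOV R2, 100  → R2 = 100 (0b01100100)
  AND R0, R2  → R0 = 11 AND 100 = 0 (0b00000000)
Final: R0 = 0

0


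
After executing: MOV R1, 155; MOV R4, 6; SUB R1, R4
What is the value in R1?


Register state trace:
  MOV R1, 155  → R1 = 155
  MOV R4, 6  → R4 = 6
  SUB R1, R4  → R1 = 155 - 6 = 149
Final: R1 = 149

149


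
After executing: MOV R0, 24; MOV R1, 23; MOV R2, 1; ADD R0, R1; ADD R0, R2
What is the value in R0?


Register state trace:
  MOV R0, 24  → R0 = 24
  MOV R1, 23  → R1 = 23
  MOV R2, 1  → R2 = 1
  ADD R0, R1  → R0 = 24 + 23 = 47
  ADD R0, R2  → R0 = 47 + 1 = 48
Final: R0 = 48

48


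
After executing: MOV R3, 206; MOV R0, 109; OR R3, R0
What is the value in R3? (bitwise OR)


Register state trace:
  MOV R3, 206  → R3 = 206 (0b11001110)
  MOV R0, 109  → R0 = 109 (0b01101101)
  OR R3, R0   → R3 = 206 OR 109 = 239 (0b11101111)
Final: R3 = 239

239


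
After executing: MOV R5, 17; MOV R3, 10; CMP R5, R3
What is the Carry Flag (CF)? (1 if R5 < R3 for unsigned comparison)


Register state trace:
  MOV R5, 17  → R5 = 17
  MOV R3, 10  → R3 = 10
  CMP R5, R3  → unsigned 17 - 10: no borrow
  17 >= 10, so CF = 0
CF = 0

0


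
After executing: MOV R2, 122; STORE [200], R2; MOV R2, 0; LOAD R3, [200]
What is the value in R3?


Register and memory trace:
  MOV R2, 122  → R2 = 122
  STORE [200], R2  → mem[200] = 122
  MOV R2, 0  → R2 = 0
  LOAD R3, [200]  → R3 = mem[200] = 122
Final: R3 = 122

122


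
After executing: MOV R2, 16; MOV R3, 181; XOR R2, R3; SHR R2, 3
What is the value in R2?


Register state trace:
  MOV R2, 16  → R2 = 16 (0b00010000)
  MOV R3, 181  → R3 = 181 (0b10110101)
  XOR R2, R3  → R2 = 16 XOR 181 = 165 (0b10100101)
  SHR R2, 3  → R2 = 165 >> 3 = 20
Final: R2 = 20

20


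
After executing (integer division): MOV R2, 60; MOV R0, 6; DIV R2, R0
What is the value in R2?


Register state trace:
  MOV R2, 60  → R2 = 60
  MOV R0, 6  → R0 = 6
  DIV R2, R0  → R2 = 60 // 6 = 10
Final: R2 = 10

10


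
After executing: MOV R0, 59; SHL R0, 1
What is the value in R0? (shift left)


Register state trace:
  MOV R0, 59  → R0 = 59
  SHL R0, 1  → R0 = 59 << 1 = 59 * 2^1 = 118
Final: R0 = 118

118


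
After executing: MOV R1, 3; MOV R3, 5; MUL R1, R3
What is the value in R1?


Register state trace:
  MOV R1, 3  → R1 = 3
  MOV R3, 5  → R3 = 5
  MUL R1, R3  → R1 = 3 * 5 = 15
Final: R1 = 15

15


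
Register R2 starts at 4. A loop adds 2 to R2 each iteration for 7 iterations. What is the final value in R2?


Starting value: R2 = 4
  Iter 1: R2 = 4 + 2 = 6
  Iter 2: R2 = 6 + 2 = 8
  Iter 3: R2 = 8 + 2 = 10
  Iter 4: R2 = 10 + 2 = 12
  Iter 5: R2 = 12 + 2 = 14
  Iter 6: R2 = 14 + 2 = 16
  Iter 7: R2 = 16 + 2 = 18
Final: R2 = 18

18


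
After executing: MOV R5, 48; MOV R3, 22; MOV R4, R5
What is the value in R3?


Register state trace:
  MOV R5, 48  → R5 = 48
  MOV R3, 22  → R3 = 22
  MOV R4, R5  → R4 = 48
Final: R3 = 22

22


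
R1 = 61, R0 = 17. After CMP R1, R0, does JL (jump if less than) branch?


Trace:
  R1 = 61, R0 = 17
  CMP R1, R0  → compares 61 vs 17
  JL checks: is 61 less than 17?
  61 > 17, so condition is false
Branch taken: No

No


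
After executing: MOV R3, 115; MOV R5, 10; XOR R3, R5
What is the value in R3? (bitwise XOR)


Register state trace:
  MOV R3, 115  → R3 = 115 (0b01110011)
  MOV R5, 10  → R5 = 10 (0b00001010)
  XOR R3, R5  → R3 = 115 XOR 10 = 121 (0b01111001)
Final: R3 = 121

121


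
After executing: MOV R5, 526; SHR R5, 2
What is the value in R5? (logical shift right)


Register state trace:
  MOV R5, 526  → R5 = 526
  SHR R5, 2  → R5 = 526 >> 2 = 526 // 2^2 = 131
Final: R5 = 131

131


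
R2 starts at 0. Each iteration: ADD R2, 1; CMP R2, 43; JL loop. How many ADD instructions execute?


Loop trace (R2 starts at 0, target 43, step 1):
  ADD #1: R2 = 0 + 1 = 1  → 1 < 43, loop
  ADD #2: R2 = 1 + 1 = 2  → 2 < 43, loop
  ADD #3: R2 = 2 + 1 = 3  → 3 < 43, loop
  ADD #4: R2 = 3 + 1 = 4  → 4 < 43, loop
  ADD #5: R2 = 4 + 1 = 5  → 5 < 43, loop
  ADD #6: R2 = 5 + 1 = 6  → 6 < 43, loop
  ADD #7: R2 = 6 + 1 = 7  → 7 < 43, loop
  ADD #8: R2 = 7 + 1 = 8  → 8 < 43, loop
  ADD #9: R2 = 8 + 1 = 9  → 9 < 43, loop
  ADD #10: R2 = 9 + 1 = 10  → 10 < 43, loop
  ADD #11: R2 = 10 + 1 = 11  → 11 < 43, loop
  ADD #12: R2 = 11 + 1 = 12  → 12 < 43, loop
  ADD #13: R2 = 12 + 1 = 13  → 13 < 43, loop
  ADD #14: R2 = 13 + 1 = 14  → 14 < 43, loop
  ADD #15: R2 = 14 + 1 = 15  → 15 < 43, loop
  ADD #16: R2 = 15 + 1 = 16  → 16 < 43, loop
  ADD #17: R2 = 16 + 1 = 17  → 17 < 43, loop
  ADD #18: R2 = 17 + 1 = 18  → 18 < 43, loop
  ADD #19: R2 = 18 + 1 = 19  → 19 < 43, loop
  ADD #20: R2 = 19 + 1 = 20  → 20 < 43, loop
  ADD #21: R2 = 20 + 1 = 21  → 21 < 43, loop
  ADD #22: R2 = 21 + 1 = 22  → 22 < 43, loop
  ADD #23: R2 = 22 + 1 = 23  → 23 < 43, loop
  ADD #24: R2 = 23 + 1 = 24  → 24 < 43, loop
  ADD #25: R2 = 24 + 1 = 25  → 25 < 43, loop
  ADD #26: R2 = 25 + 1 = 26  → 26 < 43, loop
  ADD #27: R2 = 26 + 1 = 27  → 27 < 43, loop
  ADD #28: R2 = 27 + 1 = 28  → 28 < 43, loop
  ADD #29: R2 = 28 + 1 = 29  → 29 < 43, loop
  ADD #30: R2 = 29 + 1 = 30  → 30 < 43, loop
  ADD #31: R2 = 30 + 1 = 31  → 31 < 43, loop
  ADD #32: R2 = 31 + 1 = 32  → 32 < 43, loop
  ADD #33: R2 = 32 + 1 = 33  → 33 < 43, loop
  ADD #34: R2 = 33 + 1 = 34  → 34 < 43, loop
  ADD #35: R2 = 34 + 1 = 35  → 35 < 43, loop
  ADD #36: R2 = 35 + 1 = 36  → 36 < 43, loop
  ADD #37: R2 = 36 + 1 = 37  → 37 < 43, loop
  ADD #38: R2 = 37 + 1 = 38  → 38 < 43, loop
  ADD #39: R2 = 38 + 1 = 39  → 39 < 43, loop
  ADD #40: R2 = 39 + 1 = 40  → 40 < 43, loop
  ADD #41: R2 = 40 + 1 = 41  → 41 < 43, loop
  ADD #42: R2 = 41 + 1 = 42  → 42 < 43, loop
  ADD #43: R2 = 42 + 1 = 43  → 43 >= 43, exit
Total ADD instructions: 43

43


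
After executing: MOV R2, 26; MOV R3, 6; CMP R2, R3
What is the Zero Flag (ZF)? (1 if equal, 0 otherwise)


Register state trace:
  MOV R2, 26  → R2 = 26
  MOV R3, 6  → R3 = 6
  CMP R2, R3  → computes 26 - 6 = 20
  Result is nonzero, so values are not equal
ZF = 0

0


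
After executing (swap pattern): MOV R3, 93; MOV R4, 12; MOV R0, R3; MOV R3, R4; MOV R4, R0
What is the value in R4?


Register state trace (swap pattern):
  MOV R3, 93  → R3 = 93
  MOV R4, 12  → R4 = 12
  MOV R0, R3  → R0 = 93  (save R3)
  MOV R3, R4  → R3 = 12  (R3 gets R4's value)
  MOV R4, R0  → R4 = 93  (R4 gets saved value)
Final: R4 = 93

93


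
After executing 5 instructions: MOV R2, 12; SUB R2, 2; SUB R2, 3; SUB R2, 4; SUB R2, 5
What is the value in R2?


Register state trace:
  MOV R2, 12  → R2 = 12
  SUB R2, 2  → R2 = 12 - 2 = 10
  SUB R2, 3  → R2 = 10 - 3 = 7
  SUB R2, 4  → R2 = 7 - 4 = 3
  SUB R2, 5  → R2 = 3 - 5 = -2
Final: R2 = -2

-2


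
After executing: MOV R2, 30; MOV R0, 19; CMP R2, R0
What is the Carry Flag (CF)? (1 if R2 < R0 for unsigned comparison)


Register state trace:
  MOV R2, 30  → R2 = 30
  MOV R0, 19  → R0 = 19
  CMP R2, R0  → unsigned 30 - 19: no borrow
  30 >= 19, so CF = 0
CF = 0

0


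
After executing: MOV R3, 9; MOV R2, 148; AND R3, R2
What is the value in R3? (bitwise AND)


Register state trace:
  MOV R3, 9  → R3 = 9 (0b00001001)
  MOV R2, 148  → R2 = 148 (0b10010100)
  AND R3, R2  → R3 = 9 AND 148 = 0 (0b00000000)
Final: R3 = 0

0


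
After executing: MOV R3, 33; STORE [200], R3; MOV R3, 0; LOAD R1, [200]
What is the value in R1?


Register and memory trace:
  MOV R3, 33  → R3 = 33
  STORE [200], R3  → mem[200] = 33
  MOV R3, 0  → R3 = 0
  LOAD R1, [200]  → R1 = mem[200] = 33
Final: R1 = 33

33


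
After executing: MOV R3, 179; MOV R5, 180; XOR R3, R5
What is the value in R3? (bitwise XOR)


Register state trace:
  MOV R3, 179  → R3 = 179 (0b10110011)
  MOV R5, 180  → R5 = 180 (0b10110100)
  XOR R3, R5  → R3 = 179 XOR 180 = 7 (0b00000111)
Final: R3 = 7

7


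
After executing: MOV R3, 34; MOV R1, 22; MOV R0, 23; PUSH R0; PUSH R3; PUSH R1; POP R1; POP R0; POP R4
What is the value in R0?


Stack trace (top is rightmost):
  MOV R3, 34  → R3 = 34
  MOV R1, 22  → R1 = 22
  MOV R0, 23  → R0 = 23
  PUSH R0  → stack: [23]
  PUSH R3  → stack: [23, 34]
  PUSH R1  → stack: [23, 34, 22]
  POP R1  → R1 = 22, stack: [23, 34]
  POP R0  → R0 = 34, stack: [23]
  POP R4  → R4 = 23, stack: []
Final: R0 = 34

34


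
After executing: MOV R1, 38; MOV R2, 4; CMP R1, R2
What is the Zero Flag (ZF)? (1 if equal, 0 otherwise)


Register state trace:
  MOV R1, 38  → R1 = 38
  MOV R2, 4  → R2 = 4
  CMP R1, R2  → computes 38 - 4 = 34
  Result is nonzero, so values are not equal
ZF = 0

0


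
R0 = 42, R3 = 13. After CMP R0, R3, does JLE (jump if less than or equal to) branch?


Trace:
  R0 = 42, R3 = 13
  CMP R0, R3  → compares 42 vs 13
  JLE checks: is 42 less than or equal to 13?
  42 > 13, so condition is false
Branch taken: No

No


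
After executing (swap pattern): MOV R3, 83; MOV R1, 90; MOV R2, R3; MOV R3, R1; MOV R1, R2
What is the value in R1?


Register state trace (swap pattern):
  MOV R3, 83  → R3 = 83
  MOV R1, 90  → R1 = 90
  MOV R2, R3  → R2 = 83  (save R3)
  MOV R3, R1  → R3 = 90  (R3 gets R1's value)
  MOV R1, R2  → R1 = 83  (R1 gets saved value)
Final: R1 = 83

83


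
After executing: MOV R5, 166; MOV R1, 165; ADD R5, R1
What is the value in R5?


Register state trace:
  MOV R5, 166  → R5 = 166
  MOV R1, 165  → R1 = 165
  ADD R5, R1  → R5 = 166 + 165 = 331
Final: R5 = 331

331


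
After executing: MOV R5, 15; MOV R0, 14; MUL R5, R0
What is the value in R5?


Register state trace:
  MOV R5, 15  → R5 = 15
  MOV R0, 14  → R0 = 14
  MUL R5, R0  → R5 = 15 * 14 = 210
Final: R5 = 210

210


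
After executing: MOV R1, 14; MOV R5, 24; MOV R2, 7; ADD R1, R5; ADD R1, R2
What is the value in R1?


Register state trace:
  MOV R1, 14  → R1 = 14
  MOV R5, 24  → R5 = 24
  MOV R2, 7  → R2 = 7
  ADD R1, R5  → R1 = 14 + 24 = 38
  ADD R1, R2  → R1 = 38 + 7 = 45
Final: R1 = 45

45


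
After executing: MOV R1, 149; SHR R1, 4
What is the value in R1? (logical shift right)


Register state trace:
  MOV R1, 149  → R1 = 149
  SHR R1, 4  → R1 = 149 >> 4 = 149 // 2^4 = 9
Final: R1 = 9

9


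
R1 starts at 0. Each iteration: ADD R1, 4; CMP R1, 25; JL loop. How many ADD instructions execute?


Loop trace (R1 starts at 0, target 25, step 4):
  ADD #1: R1 = 0 + 4 = 4  → 4 < 25, loop
  ADD #2: R1 = 4 + 4 = 8  → 8 < 25, loop
  ADD #3: R1 = 8 + 4 = 12  → 12 < 25, loop
  ADD #4: R1 = 12 + 4 = 16  → 16 < 25, loop
  ADD #5: R1 = 16 + 4 = 20  → 20 < 25, loop
  ADD #6: R1 = 20 + 4 = 24  → 24 < 25, loop
  ADD #7: R1 = 24 + 4 = 28  → 28 >= 25, exit
Total ADD instructions: 7

7


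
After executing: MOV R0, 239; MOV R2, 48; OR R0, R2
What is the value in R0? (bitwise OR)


Register state trace:
  MOV R0, 239  → R0 = 239 (0b11101111)
  MOV R2, 48  → R2 = 48 (0b00110000)
  OR R0, R2   → R0 = 239 OR 48 = 255 (0b11111111)
Final: R0 = 255

255


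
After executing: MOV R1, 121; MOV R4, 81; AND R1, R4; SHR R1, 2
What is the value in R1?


Register state trace:
  MOV R1, 121  → R1 = 121 (0b01111001)
  MOV R4, 81  → R4 = 81 (0b01010001)
  AND R1, R4  → R1 = 121 AND 81 = 81 (0b01010001)
  SHR R1, 2  → R1 = 81 >> 2 = 20
Final: R1 = 20

20


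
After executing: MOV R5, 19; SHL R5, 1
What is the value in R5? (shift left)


Register state trace:
  MOV R5, 19  → R5 = 19
  SHL R5, 1  → R5 = 19 << 1 = 19 * 2^1 = 38
Final: R5 = 38

38


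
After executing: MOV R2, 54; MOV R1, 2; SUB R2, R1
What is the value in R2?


Register state trace:
  MOV R2, 54  → R2 = 54
  MOV R1, 2  → R1 = 2
  SUB R2, R1  → R2 = 54 - 2 = 52
Final: R2 = 52

52


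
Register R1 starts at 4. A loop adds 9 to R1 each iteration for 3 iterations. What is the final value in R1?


Starting value: R1 = 4
  Iter 1: R1 = 4 + 9 = 13
  Iter 2: R1 = 13 + 9 = 22
  Iter 3: R1 = 22 + 9 = 31
Final: R1 = 31

31


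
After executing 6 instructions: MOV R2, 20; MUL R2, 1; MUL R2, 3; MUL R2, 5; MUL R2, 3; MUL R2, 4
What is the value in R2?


Register state trace:
  MOV R2, 20  → R2 = 20
  MUL R2, 1  → R2 = 20 * 1 = 20
  MUL R2, 3  → R2 = 20 * 3 = 60
  MUL R2, 5  → R2 = 60 * 5 = 300
  MUL R2, 3  → R2 = 300 * 3 = 900
  MUL R2, 4  → R2 = 900 * 4 = 3600
Final: R2 = 3600

3600


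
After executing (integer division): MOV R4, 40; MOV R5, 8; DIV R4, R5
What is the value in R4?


Register state trace:
  MOV R4, 40  → R4 = 40
  MOV R5, 8  → R5 = 8
  DIV R4, R5  → R4 = 40 // 8 = 5
Final: R4 = 5

5


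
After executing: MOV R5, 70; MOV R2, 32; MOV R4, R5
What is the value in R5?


Register state trace:
  MOV R5, 70  → R5 = 70
  MOV R2, 32  → R2 = 32
  MOV R4, R5  → R4 = 70
Final: R5 = 70

70


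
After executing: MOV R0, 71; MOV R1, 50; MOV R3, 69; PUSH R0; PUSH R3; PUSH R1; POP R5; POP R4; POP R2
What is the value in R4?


Stack trace (top is rightmost):
  MOV R0, 71  → R0 = 71
  MOV R1, 50  → R1 = 50
  MOV R3, 69  → R3 = 69
  PUSH R0  → stack: [71]
  PUSH R3  → stack: [71, 69]
  PUSH R1  → stack: [71, 69, 50]
  POP R5  → R5 = 50, stack: [71, 69]
  POP R4  → R4 = 69, stack: [71]
  POP R2  → R2 = 71, stack: []
Final: R4 = 69

69


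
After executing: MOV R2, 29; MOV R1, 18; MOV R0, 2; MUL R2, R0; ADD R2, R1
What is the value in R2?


Register state trace:
  MOV R2, 29  → R2 = 29
  MOV R1, 18  → R1 = 18
  MOV R0, 2  → R0 = 2
  MUL R2, R0  → R2 = 29 * 2 = 58
  ADD R2, R1  → R2 = 58 + 18 = 76
Final: R2 = 76

76


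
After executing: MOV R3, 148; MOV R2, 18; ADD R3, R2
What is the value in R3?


Register state trace:
  MOV R3, 148  → R3 = 148
  MOV R2, 18  → R2 = 18
  ADD R3, R2  → R3 = 148 + 18 = 166
Final: R3 = 166

166


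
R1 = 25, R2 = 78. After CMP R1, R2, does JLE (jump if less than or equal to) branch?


Trace:
  R1 = 25, R2 = 78
  CMP R1, R2  → compares 25 vs 78
  JLE checks: is 25 less than or equal to 78?
  25 < 78, so condition is true
Branch taken: Yes

Yes


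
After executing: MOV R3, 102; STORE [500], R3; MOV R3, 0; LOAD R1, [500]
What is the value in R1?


Register and memory trace:
  MOV R3, 102  → R3 = 102
  STORE [500], R3  → mem[500] = 102
  MOV R3, 0  → R3 = 0
  LOAD R1, [500]  → R1 = mem[500] = 102
Final: R1 = 102

102


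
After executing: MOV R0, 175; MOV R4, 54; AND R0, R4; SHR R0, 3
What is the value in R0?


Register state trace:
  MOV R0, 175  → R0 = 175 (0b10101111)
  MOV R4, 54  → R4 = 54 (0b00110110)
  AND R0, R4  → R0 = 175 AND 54 = 38 (0b00100110)
  SHR R0, 3  → R0 = 38 >> 3 = 4
Final: R0 = 4

4


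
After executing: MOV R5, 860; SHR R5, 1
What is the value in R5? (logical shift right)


Register state trace:
  MOV R5, 860  → R5 = 860
  SHR R5, 1  → R5 = 860 >> 1 = 860 // 2^1 = 430
Final: R5 = 430

430


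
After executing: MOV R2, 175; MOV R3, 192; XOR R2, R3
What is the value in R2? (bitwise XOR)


Register state trace:
  MOV R2, 175  → R2 = 175 (0b10101111)
  MOV R3, 192  → R3 = 192 (0b11000000)
  XOR R2, R3  → R2 = 175 XOR 192 = 111 (0b01101111)
Final: R2 = 111

111


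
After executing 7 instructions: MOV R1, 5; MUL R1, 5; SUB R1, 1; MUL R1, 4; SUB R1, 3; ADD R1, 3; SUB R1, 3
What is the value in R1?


Register state trace:
  MOV R1, 5  → R1 = 5
  MUL R1, 5  → R1 = 5 * 5 = 25
  SUB R1, 1  → R1 = 25 - 1 = 24
  MUL R1, 4  → R1 = 24 * 4 = 96
  SUB R1, 3  → R1 = 96 - 3 = 93
  ADD R1, 3  → R1 = 93 + 3 = 96
  SUB R1, 3  → R1 = 96 - 3 = 93
Final: R1 = 93

93


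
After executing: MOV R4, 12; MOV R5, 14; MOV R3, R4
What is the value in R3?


Register state trace:
  MOV R4, 12  → R4 = 12
  MOV R5, 14  → R5 = 14
  MOV R3, R4  → R3 = 12
Final: R3 = 12

12


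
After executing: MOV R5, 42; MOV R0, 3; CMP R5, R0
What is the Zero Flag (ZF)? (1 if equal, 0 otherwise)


Register state trace:
  MOV R5, 42  → R5 = 42
  MOV R0, 3  → R0 = 3
  CMP R5, R0  → computes 42 - 3 = 39
  Result is nonzero, so values are not equal
ZF = 0

0


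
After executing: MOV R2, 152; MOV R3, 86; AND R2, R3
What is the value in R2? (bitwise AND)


Register state trace:
  MOV R2, 152  → R2 = 152 (0b10011000)
  MOV R3, 86  → R3 = 86 (0b01010110)
  AND R2, R3  → R2 = 152 AND 86 = 16 (0b00010000)
Final: R2 = 16

16


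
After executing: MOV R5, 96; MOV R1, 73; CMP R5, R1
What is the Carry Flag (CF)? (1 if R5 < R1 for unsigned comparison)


Register state trace:
  MOV R5, 96  → R5 = 96
  MOV R1, 73  → R1 = 73
  CMP R5, R1  → unsigned 96 - 73: no borrow
  96 >= 73, so CF = 0
CF = 0

0


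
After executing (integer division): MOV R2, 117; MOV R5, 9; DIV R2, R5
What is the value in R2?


Register state trace:
  MOV R2, 117  → R2 = 117
  MOV R5, 9  → R5 = 9
  DIV R2, R5  → R2 = 117 // 9 = 13
Final: R2 = 13

13


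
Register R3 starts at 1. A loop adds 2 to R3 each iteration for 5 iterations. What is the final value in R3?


Starting value: R3 = 1
  Iter 1: R3 = 1 + 2 = 3
  Iter 2: R3 = 3 + 2 = 5
  Iter 3: R3 = 5 + 2 = 7
  Iter 4: R3 = 7 + 2 = 9
  Iter 5: R3 = 9 + 2 = 11
Final: R3 = 11

11


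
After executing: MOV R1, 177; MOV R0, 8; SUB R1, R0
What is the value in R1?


Register state trace:
  MOV R1, 177  → R1 = 177
  MOV R0, 8  → R0 = 8
  SUB R1, R0  → R1 = 177 - 8 = 169
Final: R1 = 169

169


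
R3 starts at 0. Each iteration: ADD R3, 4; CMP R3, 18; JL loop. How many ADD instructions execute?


Loop trace (R3 starts at 0, target 18, step 4):
  ADD #1: R3 = 0 + 4 = 4  → 4 < 18, loop
  ADD #2: R3 = 4 + 4 = 8  → 8 < 18, loop
  ADD #3: R3 = 8 + 4 = 12  → 12 < 18, loop
  ADD #4: R3 = 12 + 4 = 16  → 16 < 18, loop
  ADD #5: R3 = 16 + 4 = 20  → 20 >= 18, exit
Total ADD instructions: 5

5


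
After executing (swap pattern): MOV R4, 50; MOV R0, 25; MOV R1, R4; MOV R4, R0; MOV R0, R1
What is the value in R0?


Register state trace (swap pattern):
  MOV R4, 50  → R4 = 50
  MOV R0, 25  → R0 = 25
  MOV R1, R4  → R1 = 50  (save R4)
  MOV R4, R0  → R4 = 25  (R4 gets R0's value)
  MOV R0, R1  → R0 = 50  (R0 gets saved value)
Final: R0 = 50

50


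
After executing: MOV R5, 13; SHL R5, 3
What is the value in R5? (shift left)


Register state trace:
  MOV R5, 13  → R5 = 13
  SHL R5, 3  → R5 = 13 << 3 = 13 * 2^3 = 104
Final: R5 = 104

104


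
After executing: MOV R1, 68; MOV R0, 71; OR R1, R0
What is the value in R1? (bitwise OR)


Register state trace:
  MOV R1, 68  → R1 = 68 (0b01000100)
  MOV R0, 71  → R0 = 71 (0b01000111)
  OR R1, R0   → R1 = 68 OR 71 = 71 (0b01000111)
Final: R1 = 71

71


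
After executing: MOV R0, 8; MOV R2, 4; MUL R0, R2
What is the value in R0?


Register state trace:
  MOV R0, 8  → R0 = 8
  MOV R2, 4  → R2 = 4
  MUL R0, R2  → R0 = 8 * 4 = 32
Final: R0 = 32

32


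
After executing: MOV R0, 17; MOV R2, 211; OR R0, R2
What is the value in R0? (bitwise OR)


Register state trace:
  MOV R0, 17  → R0 = 17 (0b00010001)
  MOV R2, 211  → R2 = 211 (0b11010011)
  OR R0, R2   → R0 = 17 OR 211 = 211 (0b11010011)
Final: R0 = 211

211


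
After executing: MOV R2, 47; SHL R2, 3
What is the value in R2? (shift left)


Register state trace:
  MOV R2, 47  → R2 = 47
  SHL R2, 3  → R2 = 47 << 3 = 47 * 2^3 = 376
Final: R2 = 376

376


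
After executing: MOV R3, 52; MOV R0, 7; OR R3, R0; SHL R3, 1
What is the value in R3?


Register state trace:
  MOV R3, 52  → R3 = 52 (0b00110100)
  MOV R0, 7  → R0 = 7 (0b00000111)
  OR R3, R0  → R3 = 52 OR 7 = 55 (0b00110111)
  SHL R3, 1  → R3 = 55 << 1 = 110
Final: R3 = 110

110


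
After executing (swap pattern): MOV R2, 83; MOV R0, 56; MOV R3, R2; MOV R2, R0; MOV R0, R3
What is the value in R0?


Register state trace (swap pattern):
  MOV R2, 83  → R2 = 83
  MOV R0, 56  → R0 = 56
  MOV R3, R2  → R3 = 83  (save R2)
  MOV R2, R0  → R2 = 56  (R2 gets R0's value)
  MOV R0, R3  → R0 = 83  (R0 gets saved value)
Final: R0 = 83

83


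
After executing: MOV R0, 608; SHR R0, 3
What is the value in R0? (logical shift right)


Register state trace:
  MOV R0, 608  → R0 = 608
  SHR R0, 3  → R0 = 608 >> 3 = 608 // 2^3 = 76
Final: R0 = 76

76


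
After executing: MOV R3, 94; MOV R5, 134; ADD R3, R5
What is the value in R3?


Register state trace:
  MOV R3, 94  → R3 = 94
  MOV R5, 134  → R5 = 134
  ADD R3, R5  → R3 = 94 + 134 = 228
Final: R3 = 228

228


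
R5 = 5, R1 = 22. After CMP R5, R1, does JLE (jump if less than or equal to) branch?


Trace:
  R5 = 5, R1 = 22
  CMP R5, R1  → compares 5 vs 22
  JLE checks: is 5 less than or equal to 22?
  5 < 22, so condition is true
Branch taken: Yes

Yes


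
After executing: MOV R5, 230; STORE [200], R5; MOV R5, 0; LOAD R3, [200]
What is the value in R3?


Register and memory trace:
  MOV R5, 230  → R5 = 230
  STORE [200], R5  → mem[200] = 230
  MOV R5, 0  → R5 = 0
  LOAD R3, [200]  → R3 = mem[200] = 230
Final: R3 = 230

230


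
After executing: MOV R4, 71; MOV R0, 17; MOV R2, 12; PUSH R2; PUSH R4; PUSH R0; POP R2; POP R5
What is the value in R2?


Stack trace (top is rightmost):
  MOV R4, 71  → R4 = 71
  MOV R0, 17  → R0 = 17
  MOV R2, 12  → R2 = 12
  PUSH R2  → stack: [12]
  PUSH R4  → stack: [12, 71]
  PUSH R0  → stack: [12, 71, 17]
  POP R2  → R2 = 17, stack: [12, 71]
  POP R5  → R5 = 71, stack: [12]
Final: R2 = 17

17


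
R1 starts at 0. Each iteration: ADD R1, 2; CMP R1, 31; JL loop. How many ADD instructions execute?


Loop trace (R1 starts at 0, target 31, step 2):
  ADD #1: R1 = 0 + 2 = 2  → 2 < 31, loop
  ADD #2: R1 = 2 + 2 = 4  → 4 < 31, loop
  ADD #3: R1 = 4 + 2 = 6  → 6 < 31, loop
  ADD #4: R1 = 6 + 2 = 8  → 8 < 31, loop
  ADD #5: R1 = 8 + 2 = 10  → 10 < 31, loop
  ADD #6: R1 = 10 + 2 = 12  → 12 < 31, loop
  ADD #7: R1 = 12 + 2 = 14  → 14 < 31, loop
  ADD #8: R1 = 14 + 2 = 16  → 16 < 31, loop
  ADD #9: R1 = 16 + 2 = 18  → 18 < 31, loop
  ADD #10: R1 = 18 + 2 = 20  → 20 < 31, loop
  ADD #11: R1 = 20 + 2 = 22  → 22 < 31, loop
  ADD #12: R1 = 22 + 2 = 24  → 24 < 31, loop
  ADD #13: R1 = 24 + 2 = 26  → 26 < 31, loop
  ADD #14: R1 = 26 + 2 = 28  → 28 < 31, loop
  ADD #15: R1 = 28 + 2 = 30  → 30 < 31, loop
  ADD #16: R1 = 30 + 2 = 32  → 32 >= 31, exit
Total ADD instructions: 16

16


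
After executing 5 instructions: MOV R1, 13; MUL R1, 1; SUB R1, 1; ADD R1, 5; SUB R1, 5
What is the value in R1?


Register state trace:
  MOV R1, 13  → R1 = 13
  MUL R1, 1  → R1 = 13 * 1 = 13
  SUB R1, 1  → R1 = 13 - 1 = 12
  ADD R1, 5  → R1 = 12 + 5 = 17
  SUB R1, 5  → R1 = 17 - 5 = 12
Final: R1 = 12

12


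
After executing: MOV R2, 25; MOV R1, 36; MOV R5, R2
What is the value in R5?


Register state trace:
  MOV R2, 25  → R2 = 25
  MOV R1, 36  → R1 = 36
  MOV R5, R2  → R5 = 25
Final: R5 = 25

25


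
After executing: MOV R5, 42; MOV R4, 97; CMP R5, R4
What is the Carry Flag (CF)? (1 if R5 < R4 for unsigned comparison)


Register state trace:
  MOV R5, 42  → R5 = 42
  MOV R4, 97  → R4 = 97
  CMP R5, R4  → unsigned 42 - 97: borrow occurs
  42 < 97, so CF = 1
CF = 1

1


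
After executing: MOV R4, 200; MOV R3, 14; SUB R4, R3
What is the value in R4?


Register state trace:
  MOV R4, 200  → R4 = 200
  MOV R3, 14  → R3 = 14
  SUB R4, R3  → R4 = 200 - 14 = 186
Final: R4 = 186

186


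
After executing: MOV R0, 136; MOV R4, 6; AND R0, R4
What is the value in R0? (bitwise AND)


Register state trace:
  MOV R0, 136  → R0 = 136 (0b10001000)
  MOV R4, 6  → R4 = 6 (0b00000110)
  AND R0, R4  → R0 = 136 AND 6 = 0 (0b00000000)
Final: R0 = 0

0


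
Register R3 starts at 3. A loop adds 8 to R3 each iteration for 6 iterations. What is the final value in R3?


Starting value: R3 = 3
  Iter 1: R3 = 3 + 8 = 11
  Iter 2: R3 = 11 + 8 = 19
  Iter 3: R3 = 19 + 8 = 27
  Iter 4: R3 = 27 + 8 = 35
  Iter 5: R3 = 35 + 8 = 43
  Iter 6: R3 = 43 + 8 = 51
Final: R3 = 51

51


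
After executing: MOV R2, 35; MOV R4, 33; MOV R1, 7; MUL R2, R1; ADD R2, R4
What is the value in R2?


Register state trace:
  MOV R2, 35  → R2 = 35
  MOV R4, 33  → R4 = 33
  MOV R1, 7  → R1 = 7
  MUL R2, R1  → R2 = 35 * 7 = 245
  ADD R2, R4  → R2 = 245 + 33 = 278
Final: R2 = 278

278


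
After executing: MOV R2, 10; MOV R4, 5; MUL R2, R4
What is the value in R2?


Register state trace:
  MOV R2, 10  → R2 = 10
  MOV R4, 5  → R4 = 5
  MUL R2, R4  → R2 = 10 * 5 = 50
Final: R2 = 50

50


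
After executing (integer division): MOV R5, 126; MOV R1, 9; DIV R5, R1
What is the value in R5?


Register state trace:
  MOV R5, 126  → R5 = 126
  MOV R1, 9  → R1 = 9
  DIV R5, R1  → R5 = 126 // 9 = 14
Final: R5 = 14

14


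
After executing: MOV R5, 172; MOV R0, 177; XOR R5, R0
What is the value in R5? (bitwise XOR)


Register state trace:
  MOV R5, 172  → R5 = 172 (0b10101100)
  MOV R0, 177  → R0 = 177 (0b10110001)
  XOR R5, R0  → R5 = 172 XOR 177 = 29 (0b00011101)
Final: R5 = 29

29


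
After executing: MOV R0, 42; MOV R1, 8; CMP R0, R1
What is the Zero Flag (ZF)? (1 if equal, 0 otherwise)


Register state trace:
  MOV R0, 42  → R0 = 42
  MOV R1, 8  → R1 = 8
  CMP R0, R1  → computes 42 - 8 = 34
  Result is nonzero, so values are not equal
ZF = 0

0


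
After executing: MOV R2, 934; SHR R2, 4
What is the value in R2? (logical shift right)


Register state trace:
  MOV R2, 934  → R2 = 934
  SHR R2, 4  → R2 = 934 >> 4 = 934 // 2^4 = 58
Final: R2 = 58

58


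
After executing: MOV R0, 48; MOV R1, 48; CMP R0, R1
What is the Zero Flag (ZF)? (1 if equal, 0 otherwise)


Register state trace:
  MOV R0, 48  → R0 = 48
  MOV R1, 48  → R1 = 48
  CMP R0, R1  → computes 48 - 48 = 0
  Result is zero, so values are equal
ZF = 1

1


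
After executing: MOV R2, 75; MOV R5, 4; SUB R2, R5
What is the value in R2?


Register state trace:
  MOV R2, 75  → R2 = 75
  MOV R5, 4  → R5 = 4
  SUB R2, R5  → R2 = 75 - 4 = 71
Final: R2 = 71

71


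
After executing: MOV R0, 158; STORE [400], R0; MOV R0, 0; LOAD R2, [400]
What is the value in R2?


Register and memory trace:
  MOV R0, 158  → R0 = 158
  STORE [400], R0  → mem[400] = 158
  MOV R0, 0  → R0 = 0
  LOAD R2, [400]  → R2 = mem[400] = 158
Final: R2 = 158

158


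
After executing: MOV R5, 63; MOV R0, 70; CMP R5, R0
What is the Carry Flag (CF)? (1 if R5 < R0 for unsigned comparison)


Register state trace:
  MOV R5, 63  → R5 = 63
  MOV R0, 70  → R0 = 70
  CMP R5, R0  → unsigned 63 - 70: borrow occurs
  63 < 70, so CF = 1
CF = 1

1


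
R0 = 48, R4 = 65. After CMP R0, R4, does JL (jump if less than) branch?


Trace:
  R0 = 48, R4 = 65
  CMP R0, R4  → compares 48 vs 65
  JL checks: is 48 less than 65?
  48 < 65, so condition is true
Branch taken: Yes

Yes


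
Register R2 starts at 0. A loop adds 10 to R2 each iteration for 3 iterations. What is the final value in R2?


Starting value: R2 = 0
  Iter 1: R2 = 0 + 10 = 10
  Iter 2: R2 = 10 + 10 = 20
  Iter 3: R2 = 20 + 10 = 30
Final: R2 = 30

30


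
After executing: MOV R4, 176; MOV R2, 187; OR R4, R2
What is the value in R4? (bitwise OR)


Register state trace:
  MOV R4, 176  → R4 = 176 (0b10110000)
  MOV R2, 187  → R2 = 187 (0b10111011)
  OR R4, R2   → R4 = 176 OR 187 = 187 (0b10111011)
Final: R4 = 187

187


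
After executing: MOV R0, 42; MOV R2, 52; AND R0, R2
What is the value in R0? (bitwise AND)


Register state trace:
  MOV R0, 42  → R0 = 42 (0b00101010)
  MOV R2, 52  → R2 = 52 (0b00110100)
  AND R0, R2  → R0 = 42 AND 52 = 32 (0b00100000)
Final: R0 = 32

32


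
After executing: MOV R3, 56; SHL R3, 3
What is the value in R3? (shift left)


Register state trace:
  MOV R3, 56  → R3 = 56
  SHL R3, 3  → R3 = 56 << 3 = 56 * 2^3 = 448
Final: R3 = 448

448


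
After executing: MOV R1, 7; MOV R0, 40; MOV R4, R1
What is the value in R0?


Register state trace:
  MOV R1, 7  → R1 = 7
  MOV R0, 40  → R0 = 40
  MOV R4, R1  → R4 = 7
Final: R0 = 40

40


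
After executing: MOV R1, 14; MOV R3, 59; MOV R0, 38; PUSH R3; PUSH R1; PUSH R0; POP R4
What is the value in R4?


Stack trace (top is rightmost):
  MOV R1, 14  → R1 = 14
  MOV R3, 59  → R3 = 59
  MOV R0, 38  → R0 = 38
  PUSH R3  → stack: [59]
  PUSH R1  → stack: [59, 14]
  PUSH R0  → stack: [59, 14, 38]
  POP R4  → R4 = 38, stack: [59, 14]
Final: R4 = 38

38


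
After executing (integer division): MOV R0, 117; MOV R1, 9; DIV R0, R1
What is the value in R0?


Register state trace:
  MOV R0, 117  → R0 = 117
  MOV R1, 9  → R1 = 9
  DIV R0, R1  → R0 = 117 // 9 = 13
Final: R0 = 13

13


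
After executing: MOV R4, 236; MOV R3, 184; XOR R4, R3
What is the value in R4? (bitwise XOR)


Register state trace:
  MOV R4, 236  → R4 = 236 (0b11101100)
  MOV R3, 184  → R3 = 184 (0b10111000)
  XOR R4, R3  → R4 = 236 XOR 184 = 84 (0b01010100)
Final: R4 = 84

84


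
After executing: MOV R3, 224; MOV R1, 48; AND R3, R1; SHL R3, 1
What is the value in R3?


Register state trace:
  MOV R3, 224  → R3 = 224 (0b11100000)
  MOV R1, 48  → R1 = 48 (0b00110000)
  AND R3, R1  → R3 = 224 AND 48 = 32 (0b00100000)
  SHL R3, 1  → R3 = 32 << 1 = 64
Final: R3 = 64

64


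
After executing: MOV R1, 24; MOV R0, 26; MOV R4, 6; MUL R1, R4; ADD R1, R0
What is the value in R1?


Register state trace:
  MOV R1, 24  → R1 = 24
  MOV R0, 26  → R0 = 26
  MOV R4, 6  → R4 = 6
  MUL R1, R4  → R1 = 24 * 6 = 144
  ADD R1, R0  → R1 = 144 + 26 = 170
Final: R1 = 170

170


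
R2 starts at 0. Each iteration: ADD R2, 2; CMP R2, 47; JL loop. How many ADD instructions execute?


Loop trace (R2 starts at 0, target 47, step 2):
  ADD #1: R2 = 0 + 2 = 2  → 2 < 47, loop
  ADD #2: R2 = 2 + 2 = 4  → 4 < 47, loop
  ADD #3: R2 = 4 + 2 = 6  → 6 < 47, loop
  ADD #4: R2 = 6 + 2 = 8  → 8 < 47, loop
  ADD #5: R2 = 8 + 2 = 10  → 10 < 47, loop
  ADD #6: R2 = 10 + 2 = 12  → 12 < 47, loop
  ADD #7: R2 = 12 + 2 = 14  → 14 < 47, loop
  ADD #8: R2 = 14 + 2 = 16  → 16 < 47, loop
  ADD #9: R2 = 16 + 2 = 18  → 18 < 47, loop
  ADD #10: R2 = 18 + 2 = 20  → 20 < 47, loop
  ADD #11: R2 = 20 + 2 = 22  → 22 < 47, loop
  ADD #12: R2 = 22 + 2 = 24  → 24 < 47, loop
  ADD #13: R2 = 24 + 2 = 26  → 26 < 47, loop
  ADD #14: R2 = 26 + 2 = 28  → 28 < 47, loop
  ADD #15: R2 = 28 + 2 = 30  → 30 < 47, loop
  ADD #16: R2 = 30 + 2 = 32  → 32 < 47, loop
  ADD #17: R2 = 32 + 2 = 34  → 34 < 47, loop
  ADD #18: R2 = 34 + 2 = 36  → 36 < 47, loop
  ADD #19: R2 = 36 + 2 = 38  → 38 < 47, loop
  ADD #20: R2 = 38 + 2 = 40  → 40 < 47, loop
  ADD #21: R2 = 40 + 2 = 42  → 42 < 47, loop
  ADD #22: R2 = 42 + 2 = 44  → 44 < 47, loop
  ADD #23: R2 = 44 + 2 = 46  → 46 < 47, loop
  ADD #24: R2 = 46 + 2 = 48  → 48 >= 47, exit
Total ADD instructions: 24

24
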